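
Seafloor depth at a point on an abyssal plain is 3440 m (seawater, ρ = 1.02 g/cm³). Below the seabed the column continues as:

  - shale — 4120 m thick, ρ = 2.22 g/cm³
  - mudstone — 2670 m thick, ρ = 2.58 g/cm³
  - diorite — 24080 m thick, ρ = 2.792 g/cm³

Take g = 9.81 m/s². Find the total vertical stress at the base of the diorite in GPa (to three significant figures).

seawater: 1020 kg/m³ × 9.81 m/s² × 3440 m = 3.442×10^7 Pa = 0.03442 GPa
shale: 2220 kg/m³ × 9.81 m/s² × 4120 m = 8.973×10^7 Pa = 0.08973 GPa
mudstone: 2580 kg/m³ × 9.81 m/s² × 2670 m = 6.758×10^7 Pa = 0.06758 GPa
diorite: 2792 kg/m³ × 9.81 m/s² × 24080 m = 6.595×10^8 Pa = 0.6595 GPa
Total = 0.03442 + 0.08973 + 0.06758 + 0.6595 = 0.85126 GPa

0.851 GPa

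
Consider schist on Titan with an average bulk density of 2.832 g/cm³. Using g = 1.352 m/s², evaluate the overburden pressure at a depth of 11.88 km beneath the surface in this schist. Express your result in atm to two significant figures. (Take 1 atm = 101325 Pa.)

schist: 2832 kg/m³ × 1.352 m/s² × 11880 m = 4.549×10^7 Pa = 448.9 atm

450 atm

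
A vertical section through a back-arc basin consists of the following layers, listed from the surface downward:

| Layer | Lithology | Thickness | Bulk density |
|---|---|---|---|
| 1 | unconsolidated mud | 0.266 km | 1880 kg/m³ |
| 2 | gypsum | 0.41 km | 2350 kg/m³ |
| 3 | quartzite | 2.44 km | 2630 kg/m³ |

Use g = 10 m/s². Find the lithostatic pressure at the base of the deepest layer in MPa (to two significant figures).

79 MPa

unconsolidated mud: 1880 kg/m³ × 10 m/s² × 266 m = 5.001×10^6 Pa = 5.001 MPa
gypsum: 2350 kg/m³ × 10 m/s² × 410 m = 9.635×10^6 Pa = 9.635 MPa
quartzite: 2630 kg/m³ × 10 m/s² × 2440 m = 6.417×10^7 Pa = 64.17 MPa
Total = 5.001 + 9.635 + 64.17 = 78.808 MPa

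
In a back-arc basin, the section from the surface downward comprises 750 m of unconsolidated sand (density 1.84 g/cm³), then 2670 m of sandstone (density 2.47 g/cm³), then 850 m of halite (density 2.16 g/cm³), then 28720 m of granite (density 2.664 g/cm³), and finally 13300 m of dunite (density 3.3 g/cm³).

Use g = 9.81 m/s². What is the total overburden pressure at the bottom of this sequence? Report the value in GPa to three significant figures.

1.28 GPa

unconsolidated sand: 1840 kg/m³ × 9.81 m/s² × 750 m = 1.354×10^7 Pa = 0.01354 GPa
sandstone: 2470 kg/m³ × 9.81 m/s² × 2670 m = 6.470×10^7 Pa = 0.06470 GPa
halite: 2160 kg/m³ × 9.81 m/s² × 850 m = 1.801×10^7 Pa = 0.01801 GPa
granite: 2664 kg/m³ × 9.81 m/s² × 28720 m = 7.506×10^8 Pa = 0.7506 GPa
dunite: 3300 kg/m³ × 9.81 m/s² × 13300 m = 4.306×10^8 Pa = 0.4306 GPa
Total = 0.01354 + 0.06470 + 0.01801 + 0.7506 + 0.4306 = 1.2774 GPa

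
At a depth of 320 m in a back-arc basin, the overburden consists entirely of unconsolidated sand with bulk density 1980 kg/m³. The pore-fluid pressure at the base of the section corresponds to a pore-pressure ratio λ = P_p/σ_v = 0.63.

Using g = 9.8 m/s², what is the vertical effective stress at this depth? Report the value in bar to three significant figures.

23.0 bar

Overburden (lithostatic) stress σ_v:
unconsolidated sand: 1980 kg/m³ × 9.8 m/s² × 320 m = 6.209×10^6 Pa = 6.209 MPa
Pore pressure P_p = λ·σ_v = 0.63 × 6.209 MPa = 3.912 MPa
Effective stress σ' = σ_v − P_p = 6.209 − 3.912 = 2.2974 MPa = 22.974 bar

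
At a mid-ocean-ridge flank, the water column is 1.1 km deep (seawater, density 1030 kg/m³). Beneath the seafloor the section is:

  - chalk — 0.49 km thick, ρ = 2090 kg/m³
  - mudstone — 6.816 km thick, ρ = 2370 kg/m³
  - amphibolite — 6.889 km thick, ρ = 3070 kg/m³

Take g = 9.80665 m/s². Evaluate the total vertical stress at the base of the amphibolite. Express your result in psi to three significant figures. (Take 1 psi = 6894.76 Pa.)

seawater: 1030 kg/m³ × 9.80665 m/s² × 1100 m = 1.111×10^7 Pa = 1612 psi
chalk: 2090 kg/m³ × 9.80665 m/s² × 490 m = 1.004×10^7 Pa = 1457 psi
mudstone: 2370 kg/m³ × 9.80665 m/s² × 6816 m = 1.584×10^8 Pa = 22976 psi
amphibolite: 3070 kg/m³ × 9.80665 m/s² × 6889 m = 2.074×10^8 Pa = 30081 psi
Total = 1612 + 1457 + 22976 + 30081 = 56126 psi

56100 psi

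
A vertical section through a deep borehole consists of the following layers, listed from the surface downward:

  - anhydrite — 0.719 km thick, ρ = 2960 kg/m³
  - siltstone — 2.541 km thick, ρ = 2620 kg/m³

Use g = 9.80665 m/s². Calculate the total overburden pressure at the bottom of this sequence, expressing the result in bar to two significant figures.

860 bar

anhydrite: 2960 kg/m³ × 9.80665 m/s² × 719 m = 2.087×10^7 Pa = 208.7 bar
siltstone: 2620 kg/m³ × 9.80665 m/s² × 2541 m = 6.529×10^7 Pa = 652.9 bar
Total = 208.7 + 652.9 = 861.58 bar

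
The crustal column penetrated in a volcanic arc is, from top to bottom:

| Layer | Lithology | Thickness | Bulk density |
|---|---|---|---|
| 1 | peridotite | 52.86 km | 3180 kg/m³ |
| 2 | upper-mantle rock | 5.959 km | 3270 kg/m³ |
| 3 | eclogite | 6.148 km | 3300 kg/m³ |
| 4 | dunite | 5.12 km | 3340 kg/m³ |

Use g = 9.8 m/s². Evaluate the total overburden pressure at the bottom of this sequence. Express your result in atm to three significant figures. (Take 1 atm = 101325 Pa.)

peridotite: 3180 kg/m³ × 9.8 m/s² × 52860 m = 1.647×10^9 Pa = 16258 atm
upper-mantle rock: 3270 kg/m³ × 9.8 m/s² × 5959 m = 1.910×10^8 Pa = 1885 atm
eclogite: 3300 kg/m³ × 9.8 m/s² × 6148 m = 1.988×10^8 Pa = 1962 atm
dunite: 3340 kg/m³ × 9.8 m/s² × 5120 m = 1.676×10^8 Pa = 1654 atm
Total = 16258 + 1885 + 1962 + 1654 = 21759 atm

21800 atm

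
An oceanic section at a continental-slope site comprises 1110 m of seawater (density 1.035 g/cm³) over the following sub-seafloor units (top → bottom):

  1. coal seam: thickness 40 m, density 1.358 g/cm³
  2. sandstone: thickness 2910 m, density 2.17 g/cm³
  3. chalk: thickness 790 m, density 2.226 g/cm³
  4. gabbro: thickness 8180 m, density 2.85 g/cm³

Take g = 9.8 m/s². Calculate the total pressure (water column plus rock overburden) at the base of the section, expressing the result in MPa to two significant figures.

320 MPa

seawater: 1035 kg/m³ × 9.8 m/s² × 1110 m = 1.126×10^7 Pa = 11.26 MPa
coal seam: 1358 kg/m³ × 9.8 m/s² × 40 m = 5.323×10^5 Pa = 0.5323 MPa
sandstone: 2170 kg/m³ × 9.8 m/s² × 2910 m = 6.188×10^7 Pa = 61.88 MPa
chalk: 2226 kg/m³ × 9.8 m/s² × 790 m = 1.723×10^7 Pa = 17.23 MPa
gabbro: 2850 kg/m³ × 9.8 m/s² × 8180 m = 2.285×10^8 Pa = 228.5 MPa
Total = 11.26 + 0.5323 + 61.88 + 17.23 + 228.5 = 319.38 MPa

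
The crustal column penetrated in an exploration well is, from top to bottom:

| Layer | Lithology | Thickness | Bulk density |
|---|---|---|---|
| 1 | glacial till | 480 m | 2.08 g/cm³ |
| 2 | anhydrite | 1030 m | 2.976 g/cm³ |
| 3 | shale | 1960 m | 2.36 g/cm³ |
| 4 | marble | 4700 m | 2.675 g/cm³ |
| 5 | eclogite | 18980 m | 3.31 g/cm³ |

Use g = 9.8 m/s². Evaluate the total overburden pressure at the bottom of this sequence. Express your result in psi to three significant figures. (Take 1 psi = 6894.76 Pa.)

glacial till: 2080 kg/m³ × 9.8 m/s² × 480 m = 9.784×10^6 Pa = 1419 psi
anhydrite: 2976 kg/m³ × 9.8 m/s² × 1030 m = 3.004×10^7 Pa = 4357 psi
shale: 2360 kg/m³ × 9.8 m/s² × 1960 m = 4.533×10^7 Pa = 6575 psi
marble: 2675 kg/m³ × 9.8 m/s² × 4700 m = 1.232×10^8 Pa = 17870 psi
eclogite: 3310 kg/m³ × 9.8 m/s² × 18980 m = 6.157×10^8 Pa = 89296 psi
Total = 1419 + 4357 + 6575 + 17870 + 89296 = 1.1952×10^5 psi

120000 psi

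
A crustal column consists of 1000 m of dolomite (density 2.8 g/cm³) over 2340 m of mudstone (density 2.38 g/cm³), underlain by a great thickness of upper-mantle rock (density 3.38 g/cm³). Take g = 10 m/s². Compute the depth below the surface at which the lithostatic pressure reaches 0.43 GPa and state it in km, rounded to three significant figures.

13.6 km

Pressure at base of upper layers: 2800×10×1000 + 2380×10×2340 = 8.369×10^7 Pa = 0.08369 GPa
Remaining pressure to be supplied by upper-mantle rock: 4.300×10^8 − 8.369×10^7 = 3.463×10^8 Pa
Additional depth in upper-mantle rock = 3.463×10^8 Pa / (3380 kg/m³ × 10 m/s²) = 10246 m
Total depth = 3340 m + 10246 m = 13586 m
= 13.586 km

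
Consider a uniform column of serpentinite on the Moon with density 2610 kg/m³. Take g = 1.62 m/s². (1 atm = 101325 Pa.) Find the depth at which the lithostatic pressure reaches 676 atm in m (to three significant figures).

h = P/(ρg) = 676 atm / (2610 kg/m³ × 1.62 m/s²) = 6.850×10^7 Pa / 4228.2 Pa/m = 16200 m

16200 m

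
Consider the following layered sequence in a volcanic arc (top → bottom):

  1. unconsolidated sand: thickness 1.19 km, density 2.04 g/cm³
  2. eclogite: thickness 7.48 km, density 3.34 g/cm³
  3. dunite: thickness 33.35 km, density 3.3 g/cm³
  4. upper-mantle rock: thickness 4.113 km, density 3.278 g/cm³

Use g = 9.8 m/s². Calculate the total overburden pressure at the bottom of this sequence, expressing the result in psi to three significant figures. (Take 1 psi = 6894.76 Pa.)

unconsolidated sand: 2040 kg/m³ × 9.8 m/s² × 1190 m = 2.379×10^7 Pa = 3451 psi
eclogite: 3340 kg/m³ × 9.8 m/s² × 7480 m = 2.448×10^8 Pa = 35510 psi
dunite: 3300 kg/m³ × 9.8 m/s² × 33350 m = 1.079×10^9 Pa = 1.564×10^5 psi
upper-mantle rock: 3278 kg/m³ × 9.8 m/s² × 4113 m = 1.321×10^8 Pa = 19163 psi
Total = 3451 + 35510 + 1.564×10^5 + 19163 = 2.1455×10^5 psi

215000 psi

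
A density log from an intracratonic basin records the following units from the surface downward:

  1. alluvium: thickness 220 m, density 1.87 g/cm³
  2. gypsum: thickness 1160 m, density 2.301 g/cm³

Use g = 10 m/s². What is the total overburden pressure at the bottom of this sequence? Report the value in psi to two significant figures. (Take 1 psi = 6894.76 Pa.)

alluvium: 1870 kg/m³ × 10 m/s² × 220 m = 4.114×10^6 Pa = 596.7 psi
gypsum: 2301 kg/m³ × 10 m/s² × 1160 m = 2.669×10^7 Pa = 3871 psi
Total = 596.7 + 3871 = 4468.0 psi

4500 psi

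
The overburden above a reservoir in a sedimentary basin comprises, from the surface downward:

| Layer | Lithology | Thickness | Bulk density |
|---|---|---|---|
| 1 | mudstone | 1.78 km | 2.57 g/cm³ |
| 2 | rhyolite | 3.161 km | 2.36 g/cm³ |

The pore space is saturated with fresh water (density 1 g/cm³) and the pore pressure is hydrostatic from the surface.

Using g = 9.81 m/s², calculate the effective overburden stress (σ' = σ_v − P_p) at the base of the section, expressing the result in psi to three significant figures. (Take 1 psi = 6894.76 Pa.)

10100 psi

Overburden (lithostatic) stress σ_v:
mudstone: 2570 kg/m³ × 9.81 m/s² × 1780 m = 4.488×10^7 Pa = 44.88 MPa
rhyolite: 2360 kg/m³ × 9.81 m/s² × 3161 m = 7.318×10^7 Pa = 73.18 MPa
Total = 44.88 + 73.18 = 118.06 MPa
Pore pressure P_p = 1000 kg/m³ × 9.81 m/s² × 4941 m = 4.847×10^7 Pa = 48.47 MPa
Effective stress σ' = σ_v − P_p = 118.1 − 48.47 = 69.588 MPa = 10093 psi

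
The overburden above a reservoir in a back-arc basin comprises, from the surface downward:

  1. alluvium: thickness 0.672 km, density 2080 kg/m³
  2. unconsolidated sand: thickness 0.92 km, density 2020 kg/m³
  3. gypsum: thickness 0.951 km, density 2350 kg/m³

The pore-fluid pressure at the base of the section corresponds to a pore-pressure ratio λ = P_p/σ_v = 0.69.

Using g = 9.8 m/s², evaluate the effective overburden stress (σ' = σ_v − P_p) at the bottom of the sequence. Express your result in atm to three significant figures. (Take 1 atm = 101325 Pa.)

Overburden (lithostatic) stress σ_v:
alluvium: 2080 kg/m³ × 9.8 m/s² × 672 m = 1.370×10^7 Pa = 13.70 MPa
unconsolidated sand: 2020 kg/m³ × 9.8 m/s² × 920 m = 1.821×10^7 Pa = 18.21 MPa
gypsum: 2350 kg/m³ × 9.8 m/s² × 951 m = 2.190×10^7 Pa = 21.90 MPa
Total = 13.70 + 18.21 + 21.90 = 53.812 MPa
Pore pressure P_p = λ·σ_v = 0.69 × 53.81 MPa = 37.13 MPa
Effective stress σ' = σ_v − P_p = 53.81 − 37.13 = 16.682 MPa = 164.64 atm

165 atm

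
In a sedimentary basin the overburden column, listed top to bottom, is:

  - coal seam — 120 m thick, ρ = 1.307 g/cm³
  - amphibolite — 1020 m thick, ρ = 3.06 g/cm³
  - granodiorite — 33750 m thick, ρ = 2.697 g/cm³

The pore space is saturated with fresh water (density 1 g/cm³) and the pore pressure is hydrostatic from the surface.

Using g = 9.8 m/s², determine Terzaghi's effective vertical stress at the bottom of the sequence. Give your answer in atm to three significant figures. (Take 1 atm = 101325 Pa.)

Overburden (lithostatic) stress σ_v:
coal seam: 1307 kg/m³ × 9.8 m/s² × 120 m = 1.537×10^6 Pa = 1.537 MPa
amphibolite: 3060 kg/m³ × 9.8 m/s² × 1020 m = 3.059×10^7 Pa = 30.59 MPa
granodiorite: 2697 kg/m³ × 9.8 m/s² × 33750 m = 8.920×10^8 Pa = 892.0 MPa
Total = 1.537 + 30.59 + 892.0 = 924.16 MPa
Pore pressure P_p = 1000 kg/m³ × 9.8 m/s² × 34890 m = 3.419×10^8 Pa = 341.9 MPa
Effective stress σ' = σ_v − P_p = 924.2 − 341.9 = 582.24 MPa = 5746.2 atm

5750 atm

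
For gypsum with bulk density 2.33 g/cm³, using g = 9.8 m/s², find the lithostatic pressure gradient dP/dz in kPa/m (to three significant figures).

22.8 kPa/m

dP/dz = ρg = 2330 kg/m³ × 9.8 m/s² = 22834 Pa/m
= 22834 Pa/m × (1 kPa/m / 1000.0 Pa/m) = 22.834 kPa/m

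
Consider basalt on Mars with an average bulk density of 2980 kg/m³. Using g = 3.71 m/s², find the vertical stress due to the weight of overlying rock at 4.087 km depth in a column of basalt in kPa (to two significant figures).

45000 kPa

basalt: 2980 kg/m³ × 3.71 m/s² × 4087 m = 4.519×10^7 Pa = 45185 kPa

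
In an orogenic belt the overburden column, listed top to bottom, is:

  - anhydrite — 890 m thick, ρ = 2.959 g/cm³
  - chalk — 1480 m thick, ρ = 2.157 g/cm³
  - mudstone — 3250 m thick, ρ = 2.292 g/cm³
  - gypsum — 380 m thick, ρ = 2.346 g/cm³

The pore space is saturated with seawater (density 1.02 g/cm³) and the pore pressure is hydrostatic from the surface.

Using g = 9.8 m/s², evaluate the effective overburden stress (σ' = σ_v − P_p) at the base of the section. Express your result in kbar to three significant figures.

0.789 kbar

Overburden (lithostatic) stress σ_v:
anhydrite: 2959 kg/m³ × 9.8 m/s² × 890 m = 2.581×10^7 Pa = 25.81 MPa
chalk: 2157 kg/m³ × 9.8 m/s² × 1480 m = 3.129×10^7 Pa = 31.29 MPa
mudstone: 2292 kg/m³ × 9.8 m/s² × 3250 m = 7.300×10^7 Pa = 73.00 MPa
gypsum: 2346 kg/m³ × 9.8 m/s² × 380 m = 8.737×10^6 Pa = 8.737 MPa
Total = 25.81 + 31.29 + 73.00 + 8.737 = 138.83 MPa
Pore pressure P_p = 1020 kg/m³ × 9.8 m/s² × 6000 m = 5.998×10^7 Pa = 59.98 MPa
Effective stress σ' = σ_v − P_p = 138.8 − 59.98 = 78.854 MPa = 0.78854 kbar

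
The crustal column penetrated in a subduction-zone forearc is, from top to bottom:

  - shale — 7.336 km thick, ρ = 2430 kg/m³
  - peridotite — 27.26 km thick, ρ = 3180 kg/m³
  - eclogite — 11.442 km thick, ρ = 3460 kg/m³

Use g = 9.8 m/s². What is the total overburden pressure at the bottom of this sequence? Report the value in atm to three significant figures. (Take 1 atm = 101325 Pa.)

13900 atm

shale: 2430 kg/m³ × 9.8 m/s² × 7336 m = 1.747×10^8 Pa = 1724 atm
peridotite: 3180 kg/m³ × 9.8 m/s² × 27260 m = 8.495×10^8 Pa = 8384 atm
eclogite: 3460 kg/m³ × 9.8 m/s² × 11442 m = 3.880×10^8 Pa = 3829 atm
Total = 1724 + 8384 + 3829 = 13937 atm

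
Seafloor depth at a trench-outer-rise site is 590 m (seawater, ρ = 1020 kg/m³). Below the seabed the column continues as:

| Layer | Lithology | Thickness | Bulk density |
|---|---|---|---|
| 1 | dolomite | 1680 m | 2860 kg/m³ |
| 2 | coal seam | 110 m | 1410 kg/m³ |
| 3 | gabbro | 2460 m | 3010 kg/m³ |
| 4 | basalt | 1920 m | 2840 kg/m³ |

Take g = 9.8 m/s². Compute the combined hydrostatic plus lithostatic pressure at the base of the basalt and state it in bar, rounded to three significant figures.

1810 bar

seawater: 1020 kg/m³ × 9.8 m/s² × 590 m = 5.898×10^6 Pa = 58.98 bar
dolomite: 2860 kg/m³ × 9.8 m/s² × 1680 m = 4.709×10^7 Pa = 470.9 bar
coal seam: 1410 kg/m³ × 9.8 m/s² × 110 m = 1.520×10^6 Pa = 15.20 bar
gabbro: 3010 kg/m³ × 9.8 m/s² × 2460 m = 7.257×10^7 Pa = 725.7 bar
basalt: 2840 kg/m³ × 9.8 m/s² × 1920 m = 5.344×10^7 Pa = 534.4 bar
Total = 58.98 + 470.9 + 15.20 + 725.7 + 534.4 = 1805.1 bar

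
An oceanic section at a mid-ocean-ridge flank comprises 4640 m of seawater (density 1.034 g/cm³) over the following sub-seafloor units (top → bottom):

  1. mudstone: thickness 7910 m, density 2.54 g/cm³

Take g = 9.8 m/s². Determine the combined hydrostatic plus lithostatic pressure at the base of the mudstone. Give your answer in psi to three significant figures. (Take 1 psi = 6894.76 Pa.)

35400 psi

seawater: 1034 kg/m³ × 9.8 m/s² × 4640 m = 4.702×10^7 Pa = 6819 psi
mudstone: 2540 kg/m³ × 9.8 m/s² × 7910 m = 1.969×10^8 Pa = 28557 psi
Total = 6819 + 28557 = 35377 psi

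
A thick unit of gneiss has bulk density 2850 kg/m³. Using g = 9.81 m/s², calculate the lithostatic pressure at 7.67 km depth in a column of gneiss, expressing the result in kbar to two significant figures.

gneiss: 2850 kg/m³ × 9.81 m/s² × 7670 m = 2.144×10^8 Pa = 2.144 kbar

2.1 kbar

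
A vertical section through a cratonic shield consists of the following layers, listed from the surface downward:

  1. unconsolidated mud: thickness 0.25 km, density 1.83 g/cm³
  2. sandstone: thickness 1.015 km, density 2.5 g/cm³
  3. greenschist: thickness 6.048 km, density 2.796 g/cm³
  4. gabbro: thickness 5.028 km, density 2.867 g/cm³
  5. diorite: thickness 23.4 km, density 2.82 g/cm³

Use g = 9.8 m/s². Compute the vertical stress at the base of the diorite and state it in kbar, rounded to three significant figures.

9.83 kbar

unconsolidated mud: 1830 kg/m³ × 9.8 m/s² × 250 m = 4.484×10^6 Pa = 0.04483 kbar
sandstone: 2500 kg/m³ × 9.8 m/s² × 1015 m = 2.487×10^7 Pa = 0.2487 kbar
greenschist: 2796 kg/m³ × 9.8 m/s² × 6048 m = 1.657×10^8 Pa = 1.657 kbar
gabbro: 2867 kg/m³ × 9.8 m/s² × 5028 m = 1.413×10^8 Pa = 1.413 kbar
diorite: 2820 kg/m³ × 9.8 m/s² × 23400 m = 6.467×10^8 Pa = 6.467 kbar
Total = 0.04483 + 0.2487 + 1.657 + 1.413 + 6.467 = 9.8302 kbar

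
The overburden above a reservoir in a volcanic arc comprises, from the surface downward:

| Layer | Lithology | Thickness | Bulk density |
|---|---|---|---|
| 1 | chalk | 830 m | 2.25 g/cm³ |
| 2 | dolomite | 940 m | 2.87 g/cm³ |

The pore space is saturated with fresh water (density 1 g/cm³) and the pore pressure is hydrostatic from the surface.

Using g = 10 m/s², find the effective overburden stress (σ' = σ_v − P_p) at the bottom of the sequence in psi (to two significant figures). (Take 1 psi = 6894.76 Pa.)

Overburden (lithostatic) stress σ_v:
chalk: 2250 kg/m³ × 10 m/s² × 830 m = 1.867×10^7 Pa = 18.68 MPa
dolomite: 2870 kg/m³ × 10 m/s² × 940 m = 2.698×10^7 Pa = 26.98 MPa
Total = 18.68 + 26.98 = 45.653 MPa
Pore pressure P_p = 1000 kg/m³ × 10 m/s² × 1770 m = 1.770×10^7 Pa = 17.70 MPa
Effective stress σ' = σ_v − P_p = 45.65 − 17.70 = 27.953 MPa = 4054.2 psi

4100 psi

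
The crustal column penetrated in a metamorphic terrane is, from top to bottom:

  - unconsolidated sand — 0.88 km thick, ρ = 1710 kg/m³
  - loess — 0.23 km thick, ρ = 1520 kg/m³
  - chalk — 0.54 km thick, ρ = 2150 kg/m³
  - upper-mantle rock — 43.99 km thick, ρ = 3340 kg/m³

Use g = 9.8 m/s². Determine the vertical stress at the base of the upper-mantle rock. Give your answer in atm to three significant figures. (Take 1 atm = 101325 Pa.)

14500 atm

unconsolidated sand: 1710 kg/m³ × 9.8 m/s² × 880 m = 1.475×10^7 Pa = 145.5 atm
loess: 1520 kg/m³ × 9.8 m/s² × 230 m = 3.426×10^6 Pa = 33.81 atm
chalk: 2150 kg/m³ × 9.8 m/s² × 540 m = 1.138×10^7 Pa = 112.3 atm
upper-mantle rock: 3340 kg/m³ × 9.8 m/s² × 43990 m = 1.440×10^9 Pa = 14211 atm
Total = 145.5 + 33.81 + 112.3 + 14211 = 14502 atm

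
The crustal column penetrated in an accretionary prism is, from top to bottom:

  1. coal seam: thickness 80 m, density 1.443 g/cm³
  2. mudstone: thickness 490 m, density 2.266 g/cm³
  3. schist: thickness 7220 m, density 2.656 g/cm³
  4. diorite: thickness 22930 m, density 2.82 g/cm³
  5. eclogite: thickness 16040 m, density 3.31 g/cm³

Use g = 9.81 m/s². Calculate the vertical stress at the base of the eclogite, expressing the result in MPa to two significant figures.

coal seam: 1443 kg/m³ × 9.81 m/s² × 80 m = 1.132×10^6 Pa = 1.132 MPa
mudstone: 2266 kg/m³ × 9.81 m/s² × 490 m = 1.089×10^7 Pa = 10.89 MPa
schist: 2656 kg/m³ × 9.81 m/s² × 7220 m = 1.881×10^8 Pa = 188.1 MPa
diorite: 2820 kg/m³ × 9.81 m/s² × 22930 m = 6.343×10^8 Pa = 634.3 MPa
eclogite: 3310 kg/m³ × 9.81 m/s² × 16040 m = 5.208×10^8 Pa = 520.8 MPa
Total = 1.132 + 10.89 + 188.1 + 634.3 + 520.8 = 1355.3 MPa

1400 MPa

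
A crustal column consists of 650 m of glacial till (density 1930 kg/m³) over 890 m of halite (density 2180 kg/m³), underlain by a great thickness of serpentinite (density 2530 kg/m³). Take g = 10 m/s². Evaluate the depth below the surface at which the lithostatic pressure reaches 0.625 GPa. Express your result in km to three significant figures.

25.0 km

Pressure at base of upper layers: 1930×10×650 + 2180×10×890 = 3.195×10^7 Pa = 0.03195 GPa
Remaining pressure to be supplied by serpentinite: 6.250×10^8 − 3.195×10^7 = 5.931×10^8 Pa
Additional depth in serpentinite = 5.931×10^8 Pa / (2530 kg/m³ × 10 m/s²) = 23441 m
Total depth = 1540 m + 23441 m = 24981 m
= 24.981 km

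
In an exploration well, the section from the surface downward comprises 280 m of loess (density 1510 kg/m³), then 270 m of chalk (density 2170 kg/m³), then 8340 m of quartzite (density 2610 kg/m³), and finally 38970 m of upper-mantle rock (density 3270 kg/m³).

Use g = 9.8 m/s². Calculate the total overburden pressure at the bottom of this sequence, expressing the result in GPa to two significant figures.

loess: 1510 kg/m³ × 9.8 m/s² × 280 m = 4.143×10^6 Pa = 4.143×10^-3 GPa
chalk: 2170 kg/m³ × 9.8 m/s² × 270 m = 5.742×10^6 Pa = 5.742×10^-3 GPa
quartzite: 2610 kg/m³ × 9.8 m/s² × 8340 m = 2.133×10^8 Pa = 0.2133 GPa
upper-mantle rock: 3270 kg/m³ × 9.8 m/s² × 38970 m = 1.249×10^9 Pa = 1.249 GPa
Total = 4.143×10^-3 + 5.742×10^-3 + 0.2133 + 1.249 = 1.4720 GPa

1.5 GPa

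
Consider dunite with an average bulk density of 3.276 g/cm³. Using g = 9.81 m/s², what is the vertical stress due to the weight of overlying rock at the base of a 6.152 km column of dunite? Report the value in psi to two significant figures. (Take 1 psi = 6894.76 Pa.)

dunite: 3276 kg/m³ × 9.81 m/s² × 6152 m = 1.977×10^8 Pa = 28675 psi

29000 psi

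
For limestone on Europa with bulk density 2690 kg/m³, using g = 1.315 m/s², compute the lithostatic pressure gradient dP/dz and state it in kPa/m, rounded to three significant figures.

dP/dz = ρg = 2690 kg/m³ × 1.315 m/s² = 3537.3 Pa/m
= 3537.3 Pa/m × (1 kPa/m / 1000.0 Pa/m) = 3.5373 kPa/m

3.54 kPa/m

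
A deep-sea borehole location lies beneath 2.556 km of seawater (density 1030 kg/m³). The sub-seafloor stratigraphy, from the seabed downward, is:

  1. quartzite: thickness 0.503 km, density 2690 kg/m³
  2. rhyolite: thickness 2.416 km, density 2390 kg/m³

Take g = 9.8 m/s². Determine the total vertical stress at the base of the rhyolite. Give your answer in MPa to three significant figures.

95.6 MPa

seawater: 1030 kg/m³ × 9.8 m/s² × 2556 m = 2.580×10^7 Pa = 25.80 MPa
quartzite: 2690 kg/m³ × 9.8 m/s² × 503 m = 1.326×10^7 Pa = 13.26 MPa
rhyolite: 2390 kg/m³ × 9.8 m/s² × 2416 m = 5.659×10^7 Pa = 56.59 MPa
Total = 25.80 + 13.26 + 56.59 = 95.648 MPa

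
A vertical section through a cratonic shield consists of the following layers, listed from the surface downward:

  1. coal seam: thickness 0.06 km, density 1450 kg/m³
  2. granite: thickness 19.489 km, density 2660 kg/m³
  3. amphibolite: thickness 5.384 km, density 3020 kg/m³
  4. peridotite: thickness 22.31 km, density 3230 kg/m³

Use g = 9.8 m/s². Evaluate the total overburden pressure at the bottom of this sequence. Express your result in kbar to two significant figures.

14 kbar

coal seam: 1450 kg/m³ × 9.8 m/s² × 60 m = 8.526×10^5 Pa = 8.526×10^-3 kbar
granite: 2660 kg/m³ × 9.8 m/s² × 19489 m = 5.080×10^8 Pa = 5.080 kbar
amphibolite: 3020 kg/m³ × 9.8 m/s² × 5384 m = 1.593×10^8 Pa = 1.593 kbar
peridotite: 3230 kg/m³ × 9.8 m/s² × 22310 m = 7.062×10^8 Pa = 7.062 kbar
Total = 8.526×10^-3 + 5.080 + 1.593 + 7.062 = 13.744 kbar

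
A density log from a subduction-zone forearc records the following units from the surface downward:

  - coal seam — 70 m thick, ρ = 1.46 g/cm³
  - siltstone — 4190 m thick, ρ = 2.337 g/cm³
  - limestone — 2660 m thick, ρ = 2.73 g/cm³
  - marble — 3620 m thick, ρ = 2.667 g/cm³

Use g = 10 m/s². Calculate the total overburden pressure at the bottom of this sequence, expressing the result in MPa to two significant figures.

270 MPa

coal seam: 1460 kg/m³ × 10 m/s² × 70 m = 1.022×10^6 Pa = 1.022 MPa
siltstone: 2337 kg/m³ × 10 m/s² × 4190 m = 9.792×10^7 Pa = 97.92 MPa
limestone: 2730 kg/m³ × 10 m/s² × 2660 m = 7.262×10^7 Pa = 72.62 MPa
marble: 2667 kg/m³ × 10 m/s² × 3620 m = 9.655×10^7 Pa = 96.55 MPa
Total = 1.022 + 97.92 + 72.62 + 96.55 = 268.11 MPa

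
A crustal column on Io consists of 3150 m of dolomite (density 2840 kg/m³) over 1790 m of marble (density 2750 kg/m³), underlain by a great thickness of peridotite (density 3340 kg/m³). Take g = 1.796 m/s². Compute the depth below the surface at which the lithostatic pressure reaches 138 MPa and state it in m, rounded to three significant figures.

23800 m

Pressure at base of upper layers: 2840×1.796×3150 + 2750×1.796×1790 = 2.491×10^7 Pa = 24.91 MPa
Remaining pressure to be supplied by peridotite: 1.380×10^8 − 2.491×10^7 = 1.131×10^8 Pa
Additional depth in peridotite = 1.131×10^8 Pa / (3340 kg/m³ × 1.796 m/s²) = 18853 m
Total depth = 4940 m + 18853 m = 23793 m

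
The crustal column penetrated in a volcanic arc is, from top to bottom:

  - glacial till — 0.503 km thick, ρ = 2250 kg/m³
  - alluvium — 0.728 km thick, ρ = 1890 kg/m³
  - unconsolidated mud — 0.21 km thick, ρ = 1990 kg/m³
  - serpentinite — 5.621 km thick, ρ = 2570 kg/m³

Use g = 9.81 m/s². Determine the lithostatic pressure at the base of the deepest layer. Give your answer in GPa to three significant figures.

glacial till: 2250 kg/m³ × 9.81 m/s² × 503 m = 1.110×10^7 Pa = 0.01110 GPa
alluvium: 1890 kg/m³ × 9.81 m/s² × 728 m = 1.350×10^7 Pa = 0.01350 GPa
unconsolidated mud: 1990 kg/m³ × 9.81 m/s² × 210 m = 4.100×10^6 Pa = 4.100×10^-3 GPa
serpentinite: 2570 kg/m³ × 9.81 m/s² × 5621 m = 1.417×10^8 Pa = 0.1417 GPa
Total = 0.01110 + 0.01350 + 4.100×10^-3 + 0.1417 = 0.17041 GPa

0.170 GPa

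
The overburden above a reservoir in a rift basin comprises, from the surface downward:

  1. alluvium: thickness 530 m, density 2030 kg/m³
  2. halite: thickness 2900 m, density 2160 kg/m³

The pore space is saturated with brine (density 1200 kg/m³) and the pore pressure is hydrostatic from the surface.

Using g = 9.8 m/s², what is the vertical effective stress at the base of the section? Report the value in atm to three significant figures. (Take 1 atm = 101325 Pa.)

312 atm

Overburden (lithostatic) stress σ_v:
alluvium: 2030 kg/m³ × 9.8 m/s² × 530 m = 1.054×10^7 Pa = 10.54 MPa
halite: 2160 kg/m³ × 9.8 m/s² × 2900 m = 6.139×10^7 Pa = 61.39 MPa
Total = 10.54 + 61.39 = 71.931 MPa
Pore pressure P_p = 1200 kg/m³ × 9.8 m/s² × 3430 m = 4.034×10^7 Pa = 40.34 MPa
Effective stress σ' = σ_v − P_p = 71.93 − 40.34 = 31.594 MPa = 311.81 atm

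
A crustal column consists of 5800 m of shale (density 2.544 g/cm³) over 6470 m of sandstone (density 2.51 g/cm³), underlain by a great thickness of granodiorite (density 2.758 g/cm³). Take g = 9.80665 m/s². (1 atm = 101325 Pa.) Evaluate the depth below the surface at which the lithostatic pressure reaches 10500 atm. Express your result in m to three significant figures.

40400 m

Pressure at base of upper layers: 2544×9.80665×5800 + 2510×9.80665×6470 = 3.040×10^8 Pa = 3000 atm
Remaining pressure to be supplied by granodiorite: 1.064×10^9 − 3.040×10^8 = 7.600×10^8 Pa
Additional depth in granodiorite = 7.600×10^8 Pa / (2758 kg/m³ × 9.80665 m/s²) = 28098 m
Total depth = 12270 m + 28098 m = 40368 m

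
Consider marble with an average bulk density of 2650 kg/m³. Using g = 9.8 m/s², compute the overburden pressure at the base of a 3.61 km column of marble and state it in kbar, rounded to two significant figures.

0.94 kbar

marble: 2650 kg/m³ × 9.8 m/s² × 3610 m = 9.375×10^7 Pa = 0.9375 kbar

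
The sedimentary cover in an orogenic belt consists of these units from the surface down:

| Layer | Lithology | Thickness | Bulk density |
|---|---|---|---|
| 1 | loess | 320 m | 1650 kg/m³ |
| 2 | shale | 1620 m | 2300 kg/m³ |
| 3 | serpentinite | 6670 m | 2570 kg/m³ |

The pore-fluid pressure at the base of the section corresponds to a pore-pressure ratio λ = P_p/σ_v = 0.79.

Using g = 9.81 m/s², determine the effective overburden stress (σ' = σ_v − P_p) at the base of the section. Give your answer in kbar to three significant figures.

0.441 kbar

Overburden (lithostatic) stress σ_v:
loess: 1650 kg/m³ × 9.81 m/s² × 320 m = 5.180×10^6 Pa = 5.180 MPa
shale: 2300 kg/m³ × 9.81 m/s² × 1620 m = 3.655×10^7 Pa = 36.55 MPa
serpentinite: 2570 kg/m³ × 9.81 m/s² × 6670 m = 1.682×10^8 Pa = 168.2 MPa
Total = 5.180 + 36.55 + 168.2 = 209.89 MPa
Pore pressure P_p = λ·σ_v = 0.79 × 209.9 MPa = 165.8 MPa
Effective stress σ' = σ_v − P_p = 209.9 − 165.8 = 44.078 MPa = 0.44078 kbar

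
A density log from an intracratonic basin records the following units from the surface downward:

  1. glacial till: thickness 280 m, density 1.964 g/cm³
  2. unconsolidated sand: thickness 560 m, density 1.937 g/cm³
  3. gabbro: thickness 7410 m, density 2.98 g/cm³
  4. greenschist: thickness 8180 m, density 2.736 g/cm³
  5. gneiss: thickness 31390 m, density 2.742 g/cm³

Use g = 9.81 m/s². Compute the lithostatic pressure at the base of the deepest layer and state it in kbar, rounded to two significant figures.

13 kbar

glacial till: 1964 kg/m³ × 9.81 m/s² × 280 m = 5.395×10^6 Pa = 0.05395 kbar
unconsolidated sand: 1937 kg/m³ × 9.81 m/s² × 560 m = 1.064×10^7 Pa = 0.1064 kbar
gabbro: 2980 kg/m³ × 9.81 m/s² × 7410 m = 2.166×10^8 Pa = 2.166 kbar
greenschist: 2736 kg/m³ × 9.81 m/s² × 8180 m = 2.196×10^8 Pa = 2.196 kbar
gneiss: 2742 kg/m³ × 9.81 m/s² × 31390 m = 8.444×10^8 Pa = 8.444 kbar
Total = 0.05395 + 0.1064 + 2.166 + 2.196 + 8.444 = 12.966 kbar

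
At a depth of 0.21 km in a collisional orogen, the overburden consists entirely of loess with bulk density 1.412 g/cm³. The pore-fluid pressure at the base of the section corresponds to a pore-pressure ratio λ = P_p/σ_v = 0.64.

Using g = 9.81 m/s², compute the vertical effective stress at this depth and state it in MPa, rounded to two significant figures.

Overburden (lithostatic) stress σ_v:
loess: 1412 kg/m³ × 9.81 m/s² × 210 m = 2.909×10^6 Pa = 2.909 MPa
Pore pressure P_p = λ·σ_v = 0.64 × 2.909 MPa = 1.862 MPa
Effective stress σ' = σ_v − P_p = 2.909 − 1.862 = 1.0472 MPa

1.0 MPa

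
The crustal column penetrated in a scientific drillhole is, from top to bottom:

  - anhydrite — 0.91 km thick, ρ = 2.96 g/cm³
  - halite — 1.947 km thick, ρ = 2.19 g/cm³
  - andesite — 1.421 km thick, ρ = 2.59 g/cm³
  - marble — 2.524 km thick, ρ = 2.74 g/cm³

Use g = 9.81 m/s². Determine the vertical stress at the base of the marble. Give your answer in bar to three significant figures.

anhydrite: 2960 kg/m³ × 9.81 m/s² × 910 m = 2.642×10^7 Pa = 264.2 bar
halite: 2190 kg/m³ × 9.81 m/s² × 1947 m = 4.183×10^7 Pa = 418.3 bar
andesite: 2590 kg/m³ × 9.81 m/s² × 1421 m = 3.610×10^7 Pa = 361.0 bar
marble: 2740 kg/m³ × 9.81 m/s² × 2524 m = 6.784×10^7 Pa = 678.4 bar
Total = 264.2 + 418.3 + 361.0 + 678.4 = 1722.0 bar

1720 bar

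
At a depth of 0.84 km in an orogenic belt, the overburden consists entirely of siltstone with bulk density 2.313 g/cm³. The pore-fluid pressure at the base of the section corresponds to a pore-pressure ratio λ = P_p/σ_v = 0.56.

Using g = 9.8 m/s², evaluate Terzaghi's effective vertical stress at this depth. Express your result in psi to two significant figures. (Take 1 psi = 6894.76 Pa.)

Overburden (lithostatic) stress σ_v:
siltstone: 2313 kg/m³ × 9.8 m/s² × 840 m = 1.904×10^7 Pa = 19.04 MPa
Pore pressure P_p = λ·σ_v = 0.56 × 19.04 MPa = 10.66 MPa
Effective stress σ' = σ_v − P_p = 19.04 − 10.66 = 8.3779 MPa = 1215.1 psi

1200 psi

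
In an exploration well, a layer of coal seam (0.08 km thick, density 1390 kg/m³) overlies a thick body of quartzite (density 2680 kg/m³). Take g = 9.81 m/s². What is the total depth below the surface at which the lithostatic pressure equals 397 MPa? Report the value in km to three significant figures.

Pressure at base of upper layers: 1390×9.81×80 = 1.091×10^6 Pa = 1.091 MPa
Remaining pressure to be supplied by quartzite: 3.970×10^8 − 1.091×10^6 = 3.959×10^8 Pa
Additional depth in quartzite = 3.959×10^8 Pa / (2680 kg/m³ × 9.81 m/s²) = 15059 m
Total depth = 80 m + 15059 m = 15139 m
= 15.139 km

15.1 km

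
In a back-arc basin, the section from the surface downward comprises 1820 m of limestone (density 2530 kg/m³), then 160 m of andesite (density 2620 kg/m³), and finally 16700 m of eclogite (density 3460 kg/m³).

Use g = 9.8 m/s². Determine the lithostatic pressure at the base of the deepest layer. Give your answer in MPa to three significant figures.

limestone: 2530 kg/m³ × 9.8 m/s² × 1820 m = 4.513×10^7 Pa = 45.13 MPa
andesite: 2620 kg/m³ × 9.8 m/s² × 160 m = 4.108×10^6 Pa = 4.108 MPa
eclogite: 3460 kg/m³ × 9.8 m/s² × 16700 m = 5.663×10^8 Pa = 566.3 MPa
Total = 45.13 + 4.108 + 566.3 = 615.50 MPa

615 MPa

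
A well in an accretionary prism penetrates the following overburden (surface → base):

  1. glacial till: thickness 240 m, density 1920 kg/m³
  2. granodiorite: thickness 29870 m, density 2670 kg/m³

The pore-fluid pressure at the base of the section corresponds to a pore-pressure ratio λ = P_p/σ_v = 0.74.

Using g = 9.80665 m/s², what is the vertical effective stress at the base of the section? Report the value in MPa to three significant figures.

205 MPa

Overburden (lithostatic) stress σ_v:
glacial till: 1920 kg/m³ × 9.80665 m/s² × 240 m = 4.519×10^6 Pa = 4.519 MPa
granodiorite: 2670 kg/m³ × 9.80665 m/s² × 29870 m = 7.821×10^8 Pa = 782.1 MPa
Total = 4.519 + 782.1 = 786.63 MPa
Pore pressure P_p = λ·σ_v = 0.74 × 786.6 MPa = 582.1 MPa
Effective stress σ' = σ_v − P_p = 786.6 − 582.1 = 204.52 MPa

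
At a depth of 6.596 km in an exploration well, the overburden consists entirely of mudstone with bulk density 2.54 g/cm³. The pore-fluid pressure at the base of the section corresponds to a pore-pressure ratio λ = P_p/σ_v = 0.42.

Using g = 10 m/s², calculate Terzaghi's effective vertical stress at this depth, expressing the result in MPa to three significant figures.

97.2 MPa

Overburden (lithostatic) stress σ_v:
mudstone: 2540 kg/m³ × 10 m/s² × 6596 m = 1.675×10^8 Pa = 167.5 MPa
Pore pressure P_p = λ·σ_v = 0.42 × 167.5 MPa = 70.37 MPa
Effective stress σ' = σ_v − P_p = 167.5 − 70.37 = 97.172 MPa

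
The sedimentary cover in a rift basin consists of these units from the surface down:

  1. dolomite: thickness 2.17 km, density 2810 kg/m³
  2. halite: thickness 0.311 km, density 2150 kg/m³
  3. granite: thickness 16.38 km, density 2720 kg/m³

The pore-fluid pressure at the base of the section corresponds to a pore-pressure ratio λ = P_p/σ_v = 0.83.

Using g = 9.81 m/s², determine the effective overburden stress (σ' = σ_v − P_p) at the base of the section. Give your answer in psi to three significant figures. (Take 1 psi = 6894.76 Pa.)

Overburden (lithostatic) stress σ_v:
dolomite: 2810 kg/m³ × 9.81 m/s² × 2170 m = 5.982×10^7 Pa = 59.82 MPa
halite: 2150 kg/m³ × 9.81 m/s² × 311 m = 6.559×10^6 Pa = 6.559 MPa
granite: 2720 kg/m³ × 9.81 m/s² × 16380 m = 4.371×10^8 Pa = 437.1 MPa
Total = 59.82 + 6.559 + 437.1 = 503.45 MPa
Pore pressure P_p = λ·σ_v = 0.83 × 503.4 MPa = 417.9 MPa
Effective stress σ' = σ_v − P_p = 503.4 − 417.9 = 85.586 MPa = 12413 psi

12400 psi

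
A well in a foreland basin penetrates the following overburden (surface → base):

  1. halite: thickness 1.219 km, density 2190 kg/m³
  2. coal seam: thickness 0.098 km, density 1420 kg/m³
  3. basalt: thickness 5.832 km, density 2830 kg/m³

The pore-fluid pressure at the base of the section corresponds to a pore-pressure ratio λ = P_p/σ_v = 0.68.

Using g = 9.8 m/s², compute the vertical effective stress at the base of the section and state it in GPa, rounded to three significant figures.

Overburden (lithostatic) stress σ_v:
halite: 2190 kg/m³ × 9.8 m/s² × 1219 m = 2.616×10^7 Pa = 26.16 MPa
coal seam: 1420 kg/m³ × 9.8 m/s² × 98 m = 1.364×10^6 Pa = 1.364 MPa
basalt: 2830 kg/m³ × 9.8 m/s² × 5832 m = 1.617×10^8 Pa = 161.7 MPa
Total = 26.16 + 1.364 + 161.7 = 189.27 MPa
Pore pressure P_p = λ·σ_v = 0.68 × 189.3 MPa = 128.7 MPa
Effective stress σ' = σ_v − P_p = 189.3 − 128.7 = 60.567 MPa = 0.060567 GPa

0.0606 GPa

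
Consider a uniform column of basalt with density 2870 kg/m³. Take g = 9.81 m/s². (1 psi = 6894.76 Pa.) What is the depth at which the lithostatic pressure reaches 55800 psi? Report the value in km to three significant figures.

13.7 km

h = P/(ρg) = 55800 psi / (2870 kg/m³ × 9.81 m/s²) = 3.847×10^8 Pa / 28155 Pa/m = 13665 m
= 13.665 km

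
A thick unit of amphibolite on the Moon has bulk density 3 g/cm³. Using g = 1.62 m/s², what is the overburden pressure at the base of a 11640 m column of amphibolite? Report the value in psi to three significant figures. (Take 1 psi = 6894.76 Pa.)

amphibolite: 3000 kg/m³ × 1.62 m/s² × 11640 m = 5.657×10^7 Pa = 8205 psi

8200 psi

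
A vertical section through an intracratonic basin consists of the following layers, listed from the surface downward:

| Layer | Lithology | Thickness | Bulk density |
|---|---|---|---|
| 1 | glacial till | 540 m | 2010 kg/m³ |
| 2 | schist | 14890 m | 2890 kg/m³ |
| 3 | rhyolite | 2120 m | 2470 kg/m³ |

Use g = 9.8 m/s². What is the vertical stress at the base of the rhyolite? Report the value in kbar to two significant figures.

glacial till: 2010 kg/m³ × 9.8 m/s² × 540 m = 1.064×10^7 Pa = 0.1064 kbar
schist: 2890 kg/m³ × 9.8 m/s² × 14890 m = 4.217×10^8 Pa = 4.217 kbar
rhyolite: 2470 kg/m³ × 9.8 m/s² × 2120 m = 5.132×10^7 Pa = 0.5132 kbar
Total = 0.1064 + 4.217 + 0.5132 = 4.8367 kbar

4.8 kbar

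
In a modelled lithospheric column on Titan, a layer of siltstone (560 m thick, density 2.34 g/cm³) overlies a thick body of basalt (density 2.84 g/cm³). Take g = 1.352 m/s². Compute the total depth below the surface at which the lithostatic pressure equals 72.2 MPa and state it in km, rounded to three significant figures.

18.9 km

Pressure at base of upper layers: 2340×1.352×560 = 1.772×10^6 Pa = 1.772 MPa
Remaining pressure to be supplied by basalt: 7.220×10^7 − 1.772×10^6 = 7.043×10^7 Pa
Additional depth in basalt = 7.043×10^7 Pa / (2840 kg/m³ × 1.352 m/s²) = 18342 m
Total depth = 560 m + 18342 m = 18902 m
= 18.902 km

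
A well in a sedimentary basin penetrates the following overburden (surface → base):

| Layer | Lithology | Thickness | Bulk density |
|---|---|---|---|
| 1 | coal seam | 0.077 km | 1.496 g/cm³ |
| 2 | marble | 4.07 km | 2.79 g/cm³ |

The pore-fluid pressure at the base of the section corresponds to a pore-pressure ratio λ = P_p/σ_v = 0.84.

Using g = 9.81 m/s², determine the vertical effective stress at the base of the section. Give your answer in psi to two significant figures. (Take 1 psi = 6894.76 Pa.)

Overburden (lithostatic) stress σ_v:
coal seam: 1496 kg/m³ × 9.81 m/s² × 77 m = 1.130×10^6 Pa = 1.130 MPa
marble: 2790 kg/m³ × 9.81 m/s² × 4070 m = 1.114×10^8 Pa = 111.4 MPa
Total = 1.130 + 111.4 = 112.53 MPa
Pore pressure P_p = λ·σ_v = 0.84 × 112.5 MPa = 94.52 MPa
Effective stress σ' = σ_v − P_p = 112.5 − 94.52 = 18.004 MPa = 2611.3 psi

2600 psi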